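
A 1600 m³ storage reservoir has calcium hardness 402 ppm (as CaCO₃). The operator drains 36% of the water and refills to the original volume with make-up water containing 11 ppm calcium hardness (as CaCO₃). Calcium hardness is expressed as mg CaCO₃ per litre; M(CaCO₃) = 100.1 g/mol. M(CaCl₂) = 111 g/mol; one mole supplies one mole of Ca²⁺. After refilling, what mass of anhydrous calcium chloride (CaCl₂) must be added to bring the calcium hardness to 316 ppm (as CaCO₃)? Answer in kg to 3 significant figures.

Volume: 1600 m³ = 1,600,000 L.
After draining 36% and refilling: 402 × 0.64 + 11 × 0.36 = 261.24 ppm.
Deficit to target: 316 − 261.24 = 54.76 mg/L.
As CaCO₃: 54.76 mg/L × 1,600,000 L = 87,620 g; ÷ 100.1 = 875.3 mol Ca²⁺.
Mass: 875.3 × 111 = 97,160 g.

97.2 kg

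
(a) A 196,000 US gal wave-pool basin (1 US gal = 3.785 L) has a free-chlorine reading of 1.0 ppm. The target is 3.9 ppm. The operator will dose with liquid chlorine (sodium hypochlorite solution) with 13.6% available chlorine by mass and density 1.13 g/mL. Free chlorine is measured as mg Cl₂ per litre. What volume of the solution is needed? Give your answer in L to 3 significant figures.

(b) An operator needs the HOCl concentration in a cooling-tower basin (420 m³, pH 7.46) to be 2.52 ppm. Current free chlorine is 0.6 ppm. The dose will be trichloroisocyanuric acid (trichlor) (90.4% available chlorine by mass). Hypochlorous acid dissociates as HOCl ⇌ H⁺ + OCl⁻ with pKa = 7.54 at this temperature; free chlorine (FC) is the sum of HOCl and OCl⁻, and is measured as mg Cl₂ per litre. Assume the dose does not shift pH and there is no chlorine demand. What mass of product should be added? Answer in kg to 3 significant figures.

(a) Volume: 196,000 US gal × 3.785 L/gal = 741,860 L.
(a) Chlorine deficit: 3.9 − 1.0 = 2.9 ppm = 2.9 mg/L as Cl₂.
(a) Cl₂ equivalent needed: 2.9 mg/L × 741,860 L = 2,151,000 mg = 2151 g.
(a) Product at 13.6% available chlorine: 2151 / 0.136 = 15,820 g.
(a) Volume at density 1.13 g/mL: 15,820 g ÷ 1.13 g/mL = 14,000 mL.

(b) Volume: 420 m³ = 420,000 L.
(b) [OCl⁻]/[HOCl] = 10^(pH − pKa) = 10^(7.46 − 7.54) = 0.8318; fraction as HOCl = 1/(1 + 0.8318) = 0.5459.
(b) Free chlorine required for 2.52 ppm HOCl: 2.52 / 0.5459 = 4.616 ppm.
(b) FC to add: 4.616 − 0.6 = 4.016 mg/L as Cl₂.
(b) Cl₂ equivalent: 4.016 mg/L × 420,000 L = 1687 g.
(b) Product at 90.4% available Cl: 1687 / 0.904 = 1866 g.

(a) 14.0 L; (b) 1.87 kg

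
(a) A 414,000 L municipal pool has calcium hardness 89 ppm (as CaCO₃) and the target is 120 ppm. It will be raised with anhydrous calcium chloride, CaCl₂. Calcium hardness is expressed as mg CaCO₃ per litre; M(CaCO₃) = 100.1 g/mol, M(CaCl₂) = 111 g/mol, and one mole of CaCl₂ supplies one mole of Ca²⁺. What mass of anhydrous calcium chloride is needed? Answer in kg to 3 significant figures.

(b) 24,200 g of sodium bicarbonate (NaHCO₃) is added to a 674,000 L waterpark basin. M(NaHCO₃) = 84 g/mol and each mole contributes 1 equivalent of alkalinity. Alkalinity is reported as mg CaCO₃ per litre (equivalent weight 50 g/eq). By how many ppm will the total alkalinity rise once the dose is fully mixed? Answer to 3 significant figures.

(a) 14.2 kg; (b) 21.4 ppm

(a) Hardness to add: (120 − 89) = 31 mg/L as CaCO₃ × 414,000 L = 12,830 g as CaCO₃.
(a) Moles of Ca²⁺ (1 mol Ca²⁺ ≡ 1 mol CaCO₃): 12,830 / 100.1 g/mol = 128.2 mol.
(a) Mass of CaCl₂: 128.2 × 111 = 14,230 g.

(b) Moles of NaHCO₃: 24,200 g ÷ 84 g/mol = 288.1 mol → 288.1 eq of alkalinity.
(b) As CaCO₃: 288.1 eq × 50 g/eq = 14,400 g.
(b) Rise: 14,400 g / 674,000 L × 1000 = 21.37 mg/L.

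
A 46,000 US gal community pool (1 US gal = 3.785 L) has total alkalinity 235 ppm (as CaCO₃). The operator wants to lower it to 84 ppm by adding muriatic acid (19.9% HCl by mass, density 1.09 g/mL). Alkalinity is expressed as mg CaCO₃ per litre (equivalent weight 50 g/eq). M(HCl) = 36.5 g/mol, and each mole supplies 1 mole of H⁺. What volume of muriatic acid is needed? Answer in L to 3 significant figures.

Volume: 46,000 US gal × 3.785 L/gal = 174,110 L.
Alkalinity to neutralize: (235 − 84) = 151 mg/L as CaCO₃ × 174,110 L = 26,290 g as CaCO₃.
Equivalents of H⁺ required: 26,290 ÷ 50 g/eq = 525.8 eq = 525.8 mol HCl.
Mass of HCl: 525.8 × 36.5 = 19,190 g.
Mass of 19.9% solution: 19,190 / 0.199 = 96,440 g.
Volume: 96,440 g ÷ 1.09 g/mL = 88,480 mL.

88.5 L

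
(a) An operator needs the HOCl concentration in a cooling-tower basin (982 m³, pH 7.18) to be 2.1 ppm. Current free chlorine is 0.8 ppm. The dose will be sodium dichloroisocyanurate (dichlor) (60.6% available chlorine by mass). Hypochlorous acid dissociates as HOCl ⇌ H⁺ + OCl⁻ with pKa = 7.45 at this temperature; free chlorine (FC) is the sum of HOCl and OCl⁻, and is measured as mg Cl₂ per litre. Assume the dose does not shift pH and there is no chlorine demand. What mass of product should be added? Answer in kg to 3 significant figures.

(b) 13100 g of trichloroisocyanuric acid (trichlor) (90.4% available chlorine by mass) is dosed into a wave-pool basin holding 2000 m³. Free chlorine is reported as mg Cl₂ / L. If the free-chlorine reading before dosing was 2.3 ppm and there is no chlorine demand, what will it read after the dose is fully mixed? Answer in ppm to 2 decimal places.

(a) Volume: 982 m³ = 982,000 L.
(a) [OCl⁻]/[HOCl] = 10^(pH − pKa) = 10^(7.18 − 7.45) = 0.537; fraction as HOCl = 1/(1 + 0.537) = 0.6506.
(a) Free chlorine required for 2.1 ppm HOCl: 2.1 / 0.6506 = 3.228 ppm.
(a) FC to add: 3.228 − 0.8 = 2.428 mg/L as Cl₂.
(a) Cl₂ equivalent: 2.428 mg/L × 982,000 L = 2384 g.
(a) Product at 60.6% available Cl: 2384 / 0.606 = 3934 g.

(b) Volume: 2000 m³ = 2,000,000 L.
(b) Available chlorine delivered: 13,100 g × 0.904 = 11,840 g as Cl₂.
(b) Concentration rise: 11,840 g / 2,000,000 L = 5.921 mg/L = 5.92 ppm.
(b) Final FC: 2.3 + 5.92 = 8.22 ppm.

(a) 3.93 kg; (b) 8.22 ppm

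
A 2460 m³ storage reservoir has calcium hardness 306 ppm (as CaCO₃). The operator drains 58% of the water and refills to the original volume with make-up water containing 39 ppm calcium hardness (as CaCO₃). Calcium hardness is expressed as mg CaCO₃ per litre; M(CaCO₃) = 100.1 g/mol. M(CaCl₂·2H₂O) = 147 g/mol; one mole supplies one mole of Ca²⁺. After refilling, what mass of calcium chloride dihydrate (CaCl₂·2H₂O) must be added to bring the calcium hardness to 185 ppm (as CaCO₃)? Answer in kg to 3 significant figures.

122 kg

Volume: 2460 m³ = 2,460,000 L.
After draining 58% and refilling: 306 × 0.42 + 39 × 0.58 = 151.14 ppm.
Deficit to target: 185 − 151.14 = 33.86 mg/L.
As CaCO₃: 33.86 mg/L × 2,460,000 L = 83,300 g; ÷ 100.1 = 832.1 mol Ca²⁺.
Mass: 832.1 × 147 = 122,300 g.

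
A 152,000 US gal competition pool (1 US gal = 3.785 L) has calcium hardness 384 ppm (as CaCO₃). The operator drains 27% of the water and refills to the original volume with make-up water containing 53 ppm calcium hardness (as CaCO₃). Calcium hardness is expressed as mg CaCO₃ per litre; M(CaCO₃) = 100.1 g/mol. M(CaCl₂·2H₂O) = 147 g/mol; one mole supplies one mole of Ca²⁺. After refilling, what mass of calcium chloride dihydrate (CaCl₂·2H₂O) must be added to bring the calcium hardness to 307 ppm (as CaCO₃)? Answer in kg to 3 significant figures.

Volume: 152,000 US gal × 3.785 L/gal = 575,320 L.
After draining 27% and refilling: 384 × 0.73 + 53 × 0.27 = 294.63 ppm.
Deficit to target: 307 − 294.63 = 12.37 mg/L.
As CaCO₃: 12.37 mg/L × 575,320 L = 7117 g; ÷ 100.1 = 71.1 mol Ca²⁺.
Mass: 71.1 × 147 = 10,450 g.

10.5 kg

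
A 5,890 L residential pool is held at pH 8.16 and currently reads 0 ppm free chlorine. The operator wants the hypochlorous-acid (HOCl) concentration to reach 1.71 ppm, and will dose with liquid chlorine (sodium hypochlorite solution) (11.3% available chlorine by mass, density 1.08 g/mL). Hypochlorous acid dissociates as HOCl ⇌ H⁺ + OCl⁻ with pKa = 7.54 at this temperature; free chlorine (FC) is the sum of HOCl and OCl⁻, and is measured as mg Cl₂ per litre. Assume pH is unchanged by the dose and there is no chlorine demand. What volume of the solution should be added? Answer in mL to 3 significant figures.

427 mL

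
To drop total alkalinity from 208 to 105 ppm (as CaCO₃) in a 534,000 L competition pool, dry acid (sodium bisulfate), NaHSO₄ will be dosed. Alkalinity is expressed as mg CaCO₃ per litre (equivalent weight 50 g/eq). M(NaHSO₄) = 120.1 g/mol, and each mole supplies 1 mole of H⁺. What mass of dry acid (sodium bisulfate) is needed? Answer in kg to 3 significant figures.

132 kg

Alkalinity to neutralize: (208 − 105) = 103 mg/L as CaCO₃ × 534,000 L = 55,000 g as CaCO₃.
Equivalents of H⁺ required: 55,000 ÷ 50 g/eq = 1100 eq = 1100 mol NaHSO₄.
Mass of NaHSO₄: 1100 × 120.1 = 132,100 g.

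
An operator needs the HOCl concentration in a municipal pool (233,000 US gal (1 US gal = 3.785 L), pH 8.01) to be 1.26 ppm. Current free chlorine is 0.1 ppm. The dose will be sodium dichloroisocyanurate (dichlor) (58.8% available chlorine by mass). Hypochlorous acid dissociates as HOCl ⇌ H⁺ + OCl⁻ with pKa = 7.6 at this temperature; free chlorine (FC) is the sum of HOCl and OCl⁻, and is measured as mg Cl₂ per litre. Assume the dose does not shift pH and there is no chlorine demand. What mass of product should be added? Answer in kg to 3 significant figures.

6.60 kg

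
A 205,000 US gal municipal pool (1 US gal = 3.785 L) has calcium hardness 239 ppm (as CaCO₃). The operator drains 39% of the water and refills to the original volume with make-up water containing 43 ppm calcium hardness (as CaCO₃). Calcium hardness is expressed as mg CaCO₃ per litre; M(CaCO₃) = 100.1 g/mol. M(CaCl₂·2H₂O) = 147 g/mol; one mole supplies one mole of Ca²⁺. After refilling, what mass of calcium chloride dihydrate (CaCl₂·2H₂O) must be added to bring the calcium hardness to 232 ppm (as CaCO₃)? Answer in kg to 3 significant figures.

Volume: 205,000 US gal × 3.785 L/gal = 775,925 L.
After draining 39% and refilling: 239 × 0.61 + 43 × 0.39 = 162.56 ppm.
Deficit to target: 232 − 162.56 = 69.44 mg/L.
As CaCO₃: 69.44 mg/L × 775,925 L = 53,880 g; ÷ 100.1 = 538.3 mol Ca²⁺.
Mass: 538.3 × 147 = 79,120 g.

79.1 kg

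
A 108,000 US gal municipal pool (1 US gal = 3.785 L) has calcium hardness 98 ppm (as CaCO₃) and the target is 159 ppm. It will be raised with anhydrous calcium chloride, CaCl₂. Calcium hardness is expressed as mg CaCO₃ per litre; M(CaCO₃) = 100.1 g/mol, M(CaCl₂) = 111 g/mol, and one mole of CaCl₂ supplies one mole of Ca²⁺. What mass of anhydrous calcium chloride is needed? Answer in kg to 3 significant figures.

Volume: 108,000 US gal × 3.785 L/gal = 408,780 L.
Hardness to add: (159 − 98) = 61 mg/L as CaCO₃ × 408,780 L = 24,940 g as CaCO₃.
Moles of Ca²⁺ (1 mol Ca²⁺ ≡ 1 mol CaCO₃): 24,940 / 100.1 g/mol = 249.1 mol.
Mass of CaCl₂: 249.1 × 111 = 27,650 g.

27.7 kg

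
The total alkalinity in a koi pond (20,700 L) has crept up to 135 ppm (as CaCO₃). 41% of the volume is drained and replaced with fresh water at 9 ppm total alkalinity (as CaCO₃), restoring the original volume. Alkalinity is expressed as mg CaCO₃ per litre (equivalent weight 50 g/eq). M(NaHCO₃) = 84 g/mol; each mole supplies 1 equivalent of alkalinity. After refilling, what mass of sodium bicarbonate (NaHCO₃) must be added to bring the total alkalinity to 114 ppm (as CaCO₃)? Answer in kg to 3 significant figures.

After draining 41% and refilling: 135 × 0.59 + 9 × 0.41 = 83.34 ppm.
Deficit to target: 114 − 83.34 = 30.66 mg/L.
As CaCO₃: 30.66 mg/L × 20,700 L = 634.7 g; ÷ 50 g/eq ÷ 1 = 12.69 mol NaHCO₃.
Mass: 12.69 × 84 = 1066 g.

1.07 kg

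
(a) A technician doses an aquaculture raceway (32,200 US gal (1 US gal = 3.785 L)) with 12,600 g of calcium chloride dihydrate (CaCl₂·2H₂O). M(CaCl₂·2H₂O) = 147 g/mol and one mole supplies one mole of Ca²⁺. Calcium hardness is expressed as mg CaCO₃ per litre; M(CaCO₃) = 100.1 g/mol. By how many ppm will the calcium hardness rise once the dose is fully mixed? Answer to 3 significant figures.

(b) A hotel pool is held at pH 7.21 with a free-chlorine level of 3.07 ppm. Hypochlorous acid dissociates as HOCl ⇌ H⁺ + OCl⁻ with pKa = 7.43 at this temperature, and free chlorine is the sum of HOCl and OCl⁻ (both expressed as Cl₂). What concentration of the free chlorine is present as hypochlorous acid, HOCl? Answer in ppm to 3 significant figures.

(a) Volume: 32,200 US gal × 3.785 L/gal = 121,877 L.
(a) Moles of Ca²⁺: 12,600 g ÷ 147 g/mol = 85.71 mol.
(a) As CaCO₃: 85.71 mol × 100.1 g/mol = 8580 g.
(a) Rise: 8580 g / 121,877 L × 1000 = 70.4 mg/L.

(b) [OCl⁻]/[HOCl] = 10^(pH − pKa) = 10^(7.21 − 7.43) = 10^-0.22 = 0.6026.
(b) Fraction as HOCl = 1 / (1 + 0.6026) = 0.624.
(b) HOCl = 0.624 × 3.07 ppm = 1.916 ppm.

(a) 70.4 ppm; (b) 1.92 ppm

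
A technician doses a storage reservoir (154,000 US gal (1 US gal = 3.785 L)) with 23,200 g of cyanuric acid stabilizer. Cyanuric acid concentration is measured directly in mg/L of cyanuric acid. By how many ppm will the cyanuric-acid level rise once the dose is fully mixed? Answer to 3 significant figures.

Volume: 154,000 US gal × 3.785 L/gal = 582,890 L.
Rise: 23,200 g / 582,890 L × 1000 = 39.8 mg/L.

39.8 ppm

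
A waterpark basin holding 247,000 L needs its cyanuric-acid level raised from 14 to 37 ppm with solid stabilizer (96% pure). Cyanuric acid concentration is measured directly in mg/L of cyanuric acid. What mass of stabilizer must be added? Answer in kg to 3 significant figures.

5.92 kg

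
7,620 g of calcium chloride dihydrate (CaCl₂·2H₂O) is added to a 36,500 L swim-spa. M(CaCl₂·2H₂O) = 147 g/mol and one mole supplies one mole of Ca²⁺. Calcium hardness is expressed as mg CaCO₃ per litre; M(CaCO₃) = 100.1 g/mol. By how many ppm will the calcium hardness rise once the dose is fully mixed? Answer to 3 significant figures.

Moles of Ca²⁺: 7,620 g ÷ 147 g/mol = 51.84 mol.
As CaCO₃: 51.84 mol × 100.1 g/mol = 5189 g.
Rise: 5189 g / 36,500 L × 1000 = 142.2 mg/L.

142 ppm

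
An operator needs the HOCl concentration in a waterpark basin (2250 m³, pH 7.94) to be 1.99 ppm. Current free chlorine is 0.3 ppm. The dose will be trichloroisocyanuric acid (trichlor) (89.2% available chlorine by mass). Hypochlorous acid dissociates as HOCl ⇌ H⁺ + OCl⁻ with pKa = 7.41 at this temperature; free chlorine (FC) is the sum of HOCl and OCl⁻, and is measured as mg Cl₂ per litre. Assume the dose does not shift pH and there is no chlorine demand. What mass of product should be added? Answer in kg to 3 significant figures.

Volume: 2250 m³ = 2,250,000 L.
[OCl⁻]/[HOCl] = 10^(pH − pKa) = 10^(7.94 − 7.41) = 3.388; fraction as HOCl = 1/(1 + 3.388) = 0.2279.
Free chlorine required for 1.99 ppm HOCl: 1.99 / 0.2279 = 8.733 ppm.
FC to add: 8.733 − 0.3 = 8.433 mg/L as Cl₂.
Cl₂ equivalent: 8.433 mg/L × 2,250,000 L = 18,970 g.
Product at 89.2% available Cl: 18,970 / 0.892 = 21,270 g.

21.3 kg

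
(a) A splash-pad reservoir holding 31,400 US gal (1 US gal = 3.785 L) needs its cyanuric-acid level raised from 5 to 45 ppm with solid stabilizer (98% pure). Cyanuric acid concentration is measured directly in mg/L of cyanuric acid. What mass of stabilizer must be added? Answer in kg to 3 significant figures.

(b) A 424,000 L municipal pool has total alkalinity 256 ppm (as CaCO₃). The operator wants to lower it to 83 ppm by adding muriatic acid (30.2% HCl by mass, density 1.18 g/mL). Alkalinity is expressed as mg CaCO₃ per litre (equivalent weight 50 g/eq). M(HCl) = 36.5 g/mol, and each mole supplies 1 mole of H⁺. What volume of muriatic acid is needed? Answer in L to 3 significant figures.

(a) Volume: 31,400 US gal × 3.785 L/gal = 118,849 L.
(a) CYA to add: (45 − 5) = 40 mg/L × 118,849 L = 4754 g cyanuric acid.
(a) At 98% purity: 4754 / 0.98 = 4851 g product.

(b) Alkalinity to neutralize: (256 − 83) = 173 mg/L as CaCO₃ × 424,000 L = 73,350 g as CaCO₃.
(b) Equivalents of H⁺ required: 73,350 ÷ 50 g/eq = 1467 eq = 1467 mol HCl.
(b) Mass of HCl: 1467 × 36.5 = 53,550 g.
(b) Mass of 30.2% solution: 53,550 / 0.302 = 177,300 g.
(b) Volume: 177,300 g ÷ 1.18 g/mL = 150,300 mL.

(a) 4.85 kg; (b) 150 L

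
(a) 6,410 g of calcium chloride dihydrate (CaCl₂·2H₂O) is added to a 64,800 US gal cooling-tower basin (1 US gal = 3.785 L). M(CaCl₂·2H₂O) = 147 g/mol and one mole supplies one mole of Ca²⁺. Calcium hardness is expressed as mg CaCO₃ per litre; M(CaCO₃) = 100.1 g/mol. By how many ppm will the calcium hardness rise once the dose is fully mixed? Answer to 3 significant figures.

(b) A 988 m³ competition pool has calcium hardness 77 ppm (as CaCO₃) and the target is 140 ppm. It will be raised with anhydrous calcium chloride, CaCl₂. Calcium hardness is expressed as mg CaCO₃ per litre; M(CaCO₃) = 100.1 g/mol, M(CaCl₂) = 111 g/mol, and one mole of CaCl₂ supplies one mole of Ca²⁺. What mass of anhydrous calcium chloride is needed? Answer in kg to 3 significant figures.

(a) 17.8 ppm; (b) 69.0 kg

(a) Volume: 64,800 US gal × 3.785 L/gal = 245,268 L.
(a) Moles of Ca²⁺: 6,410 g ÷ 147 g/mol = 43.61 mol.
(a) As CaCO₃: 43.61 mol × 100.1 g/mol = 4365 g.
(a) Rise: 4365 g / 245,268 L × 1000 = 17.8 mg/L.

(b) Volume: 988 m³ = 988,000 L.
(b) Hardness to add: (140 − 77) = 63 mg/L as CaCO₃ × 988,000 L = 62,240 g as CaCO₃.
(b) Moles of Ca²⁺ (1 mol Ca²⁺ ≡ 1 mol CaCO₃): 62,240 / 100.1 g/mol = 621.8 mol.
(b) Mass of CaCl₂: 621.8 × 111 = 69,020 g.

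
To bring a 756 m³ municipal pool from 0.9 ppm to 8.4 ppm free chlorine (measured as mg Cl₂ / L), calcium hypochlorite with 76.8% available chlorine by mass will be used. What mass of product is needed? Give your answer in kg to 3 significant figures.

7.38 kg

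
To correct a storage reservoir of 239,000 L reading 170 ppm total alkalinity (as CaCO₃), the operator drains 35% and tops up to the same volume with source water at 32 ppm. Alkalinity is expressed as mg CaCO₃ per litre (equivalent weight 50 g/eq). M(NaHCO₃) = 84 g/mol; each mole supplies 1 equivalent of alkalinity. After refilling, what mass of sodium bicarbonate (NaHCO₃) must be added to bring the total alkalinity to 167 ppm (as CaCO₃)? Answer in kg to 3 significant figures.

After draining 35% and refilling: 170 × 0.65 + 32 × 0.35 = 121.7 ppm.
Deficit to target: 167 − 121.7 = 45.3 mg/L.
As CaCO₃: 45.3 mg/L × 239,000 L = 10,830 g; ÷ 50 g/eq ÷ 1 = 216.5 mol NaHCO₃.
Mass: 216.5 × 84 = 18,190 g.

18.2 kg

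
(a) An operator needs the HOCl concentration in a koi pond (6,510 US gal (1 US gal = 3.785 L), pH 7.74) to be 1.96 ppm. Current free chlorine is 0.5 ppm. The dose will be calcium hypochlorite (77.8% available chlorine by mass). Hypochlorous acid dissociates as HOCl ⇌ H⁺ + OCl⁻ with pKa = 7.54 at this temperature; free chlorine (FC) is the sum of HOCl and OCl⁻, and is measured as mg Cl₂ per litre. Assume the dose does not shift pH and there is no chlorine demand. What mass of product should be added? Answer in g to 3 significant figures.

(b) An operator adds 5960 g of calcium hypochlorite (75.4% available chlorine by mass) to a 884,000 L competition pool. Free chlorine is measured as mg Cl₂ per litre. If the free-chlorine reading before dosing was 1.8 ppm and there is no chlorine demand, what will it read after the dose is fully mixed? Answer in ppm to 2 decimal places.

(a) 145 g; (b) 6.88 ppm

(a) Volume: 6,510 US gal × 3.785 L/gal = 24,640 L.
(a) [OCl⁻]/[HOCl] = 10^(pH − pKa) = 10^(7.74 − 7.54) = 1.585; fraction as HOCl = 1/(1 + 1.585) = 0.3869.
(a) Free chlorine required for 1.96 ppm HOCl: 1.96 / 0.3869 = 5.066 ppm.
(a) FC to add: 5.066 − 0.5 = 4.566 mg/L as Cl₂.
(a) Cl₂ equivalent: 4.566 mg/L × 24,640 L = 112.5 g.
(a) Product at 77.8% available Cl: 112.5 / 0.778 = 144.6 g.

(b) Available chlorine delivered: 5960 g × 0.754 = 4494 g as Cl₂.
(b) Concentration rise: 4494 g / 884,000 L = 5.084 mg/L = 5.08 ppm.
(b) Final FC: 1.8 + 5.08 = 6.88 ppm.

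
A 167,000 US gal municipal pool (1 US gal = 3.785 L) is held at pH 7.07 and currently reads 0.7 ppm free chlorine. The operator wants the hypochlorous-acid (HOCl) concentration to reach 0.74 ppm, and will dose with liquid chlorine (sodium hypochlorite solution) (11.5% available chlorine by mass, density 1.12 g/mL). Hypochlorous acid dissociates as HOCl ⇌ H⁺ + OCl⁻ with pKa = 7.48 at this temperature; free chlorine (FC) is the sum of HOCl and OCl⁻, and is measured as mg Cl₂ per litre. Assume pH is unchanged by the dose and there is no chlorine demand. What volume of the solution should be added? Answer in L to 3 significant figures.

1.61 L

Volume: 167,000 US gal × 3.785 L/gal = 632,095 L.
[OCl⁻]/[HOCl] = 10^(pH − pKa) = 10^(7.07 − 7.48) = 0.389; fraction as HOCl = 1/(1 + 0.389) = 0.7199.
Free chlorine required for 0.74 ppm HOCl: 0.74 / 0.7199 = 1.028 ppm.
FC to add: 1.028 − 0.7 = 0.3279 mg/L as Cl₂.
Cl₂ equivalent: 0.3279 mg/L × 632,095 L = 207.3 g.
Product at 11.5% available Cl: 207.3 / 0.115 = 1802 g.
Volume: 1802 g ÷ 1.12 g/mL = 1609 mL.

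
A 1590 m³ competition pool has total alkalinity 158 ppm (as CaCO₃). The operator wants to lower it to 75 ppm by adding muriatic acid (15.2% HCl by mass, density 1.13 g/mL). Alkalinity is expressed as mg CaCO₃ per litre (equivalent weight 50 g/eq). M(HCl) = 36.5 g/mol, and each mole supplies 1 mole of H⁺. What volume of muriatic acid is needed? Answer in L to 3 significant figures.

561 L

Volume: 1590 m³ = 1,590,000 L.
Alkalinity to neutralize: (158 − 75) = 83 mg/L as CaCO₃ × 1,590,000 L = 132,000 g as CaCO₃.
Equivalents of H⁺ required: 132,000 ÷ 50 g/eq = 2639 eq = 2639 mol HCl.
Mass of HCl: 2639 × 36.5 = 96,340 g.
Mass of 15.2% solution: 96,340 / 0.152 = 633,800 g.
Volume: 633,800 g ÷ 1.13 g/mL = 560,900 mL.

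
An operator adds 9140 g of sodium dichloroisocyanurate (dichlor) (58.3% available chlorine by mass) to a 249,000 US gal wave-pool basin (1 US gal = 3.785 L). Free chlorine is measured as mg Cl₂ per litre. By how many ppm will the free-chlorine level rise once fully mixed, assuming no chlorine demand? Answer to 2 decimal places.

5.65 ppm

Volume: 249,000 US gal × 3.785 L/gal = 942,465 L.
Available chlorine delivered: 9140 g × 0.583 = 5329 g as Cl₂.
Concentration rise: 5329 g / 942,465 L = 5.654 mg/L = 5.65 ppm.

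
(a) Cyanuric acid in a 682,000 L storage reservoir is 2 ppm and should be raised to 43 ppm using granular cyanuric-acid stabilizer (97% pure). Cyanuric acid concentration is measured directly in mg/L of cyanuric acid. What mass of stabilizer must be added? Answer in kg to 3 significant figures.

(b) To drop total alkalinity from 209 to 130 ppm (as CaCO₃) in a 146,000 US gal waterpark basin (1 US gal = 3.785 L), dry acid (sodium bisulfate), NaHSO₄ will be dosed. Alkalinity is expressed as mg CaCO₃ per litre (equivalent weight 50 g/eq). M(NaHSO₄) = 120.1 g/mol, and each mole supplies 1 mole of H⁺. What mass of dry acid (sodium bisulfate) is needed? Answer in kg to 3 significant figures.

(a) CYA to add: (43 − 2) = 41 mg/L × 682,000 L = 27,960 g cyanuric acid.
(a) At 97% purity: 27,960 / 0.97 = 28,830 g product.

(b) Volume: 146,000 US gal × 3.785 L/gal = 552,610 L.
(b) Alkalinity to neutralize: (209 − 130) = 79 mg/L as CaCO₃ × 552,610 L = 43,660 g as CaCO₃.
(b) Equivalents of H⁺ required: 43,660 ÷ 50 g/eq = 873.1 eq = 873.1 mol NaHSO₄.
(b) Mass of NaHSO₄: 873.1 × 120.1 = 104,900 g.

(a) 28.8 kg; (b) 105 kg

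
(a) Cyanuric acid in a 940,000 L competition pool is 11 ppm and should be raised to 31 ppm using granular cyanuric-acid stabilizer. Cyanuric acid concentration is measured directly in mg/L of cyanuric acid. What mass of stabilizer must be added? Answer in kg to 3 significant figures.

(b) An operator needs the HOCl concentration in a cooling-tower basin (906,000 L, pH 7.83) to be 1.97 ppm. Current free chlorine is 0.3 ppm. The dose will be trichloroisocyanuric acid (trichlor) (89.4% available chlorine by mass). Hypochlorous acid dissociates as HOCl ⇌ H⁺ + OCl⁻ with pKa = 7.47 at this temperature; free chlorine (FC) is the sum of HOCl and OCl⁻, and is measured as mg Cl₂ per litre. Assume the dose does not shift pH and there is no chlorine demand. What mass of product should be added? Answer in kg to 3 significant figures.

(a) 18.8 kg; (b) 6.27 kg

(a) CYA to add: (31 − 11) = 20 mg/L × 940,000 L = 18,800 g cyanuric acid.

(b) [OCl⁻]/[HOCl] = 10^(pH − pKa) = 10^(7.83 − 7.47) = 2.291; fraction as HOCl = 1/(1 + 2.291) = 0.3039.
(b) Free chlorine required for 1.97 ppm HOCl: 1.97 / 0.3039 = 6.483 ppm.
(b) FC to add: 6.483 − 0.3 = 6.183 mg/L as Cl₂.
(b) Cl₂ equivalent: 6.183 mg/L × 906,000 L = 5602 g.
(b) Product at 89.4% available Cl: 5602 / 0.894 = 6266 g.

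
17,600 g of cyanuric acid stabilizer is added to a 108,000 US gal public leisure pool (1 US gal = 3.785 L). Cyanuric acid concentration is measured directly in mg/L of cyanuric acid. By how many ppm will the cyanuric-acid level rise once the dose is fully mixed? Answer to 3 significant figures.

43.1 ppm

Volume: 108,000 US gal × 3.785 L/gal = 408,780 L.
Rise: 17,600 g / 408,780 L × 1000 = 43.05 mg/L.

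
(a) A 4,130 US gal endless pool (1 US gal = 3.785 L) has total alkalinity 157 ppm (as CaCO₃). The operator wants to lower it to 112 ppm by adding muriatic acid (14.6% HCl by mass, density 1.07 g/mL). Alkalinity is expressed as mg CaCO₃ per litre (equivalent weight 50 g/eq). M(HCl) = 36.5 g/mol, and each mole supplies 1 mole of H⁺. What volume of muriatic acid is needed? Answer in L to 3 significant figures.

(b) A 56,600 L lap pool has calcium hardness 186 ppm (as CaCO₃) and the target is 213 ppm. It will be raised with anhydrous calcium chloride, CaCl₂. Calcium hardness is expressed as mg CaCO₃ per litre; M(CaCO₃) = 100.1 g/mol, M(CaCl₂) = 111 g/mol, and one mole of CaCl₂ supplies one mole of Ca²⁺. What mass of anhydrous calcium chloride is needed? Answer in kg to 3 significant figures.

(a) Volume: 4,130 US gal × 3.785 L/gal = 15,632 L.
(a) Alkalinity to neutralize: (157 − 112) = 45 mg/L as CaCO₃ × 15,632 L = 703.4 g as CaCO₃.
(a) Equivalents of H⁺ required: 703.4 ÷ 50 g/eq = 14.07 eq = 14.07 mol HCl.
(a) Mass of HCl: 14.07 × 36.5 = 513.5 g.
(a) Mass of 14.6% solution: 513.5 / 0.146 = 3517 g.
(a) Volume: 3517 g ÷ 1.07 g/mL = 3287 mL.

(b) Hardness to add: (213 − 186) = 27 mg/L as CaCO₃ × 56,600 L = 1528 g as CaCO₃.
(b) Moles of Ca²⁺ (1 mol Ca²⁺ ≡ 1 mol CaCO₃): 1528 / 100.1 g/mol = 15.27 mol.
(b) Mass of CaCl₂: 15.27 × 111 = 1695 g.

(a) 3.29 L; (b) 1.69 kg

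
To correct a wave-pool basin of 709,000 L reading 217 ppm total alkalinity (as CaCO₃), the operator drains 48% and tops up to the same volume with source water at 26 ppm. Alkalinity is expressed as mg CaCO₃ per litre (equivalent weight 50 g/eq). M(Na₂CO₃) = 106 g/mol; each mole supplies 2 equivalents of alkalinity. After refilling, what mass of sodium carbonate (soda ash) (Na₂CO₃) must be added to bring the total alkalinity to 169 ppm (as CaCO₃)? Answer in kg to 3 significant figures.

32.8 kg

After draining 48% and refilling: 217 × 0.52 + 26 × 0.48 = 125.32 ppm.
Deficit to target: 169 − 125.32 = 43.68 mg/L.
As CaCO₃: 43.68 mg/L × 709,000 L = 30,970 g; ÷ 50 g/eq ÷ 2 = 309.7 mol Na₂CO₃.
Mass: 309.7 × 106 = 32,830 g.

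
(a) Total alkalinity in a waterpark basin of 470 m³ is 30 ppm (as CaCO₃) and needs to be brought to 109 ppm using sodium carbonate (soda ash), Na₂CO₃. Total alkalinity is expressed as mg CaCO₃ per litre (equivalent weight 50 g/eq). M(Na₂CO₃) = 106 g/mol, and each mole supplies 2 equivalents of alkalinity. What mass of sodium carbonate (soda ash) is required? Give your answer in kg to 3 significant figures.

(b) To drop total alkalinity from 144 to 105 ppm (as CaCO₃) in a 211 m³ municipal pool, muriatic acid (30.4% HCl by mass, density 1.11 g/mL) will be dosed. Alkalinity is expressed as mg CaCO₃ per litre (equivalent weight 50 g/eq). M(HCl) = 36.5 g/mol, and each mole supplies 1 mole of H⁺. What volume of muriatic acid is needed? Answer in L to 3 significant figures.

(a) Volume: 470 m³ = 470,000 L.
(a) Alkalinity to add: (109 − 30) = 79 mg/L as CaCO₃ × 470,000 L = 37,130 g as CaCO₃.
(a) Equivalents: 37,130 g ÷ 50 g/eq = 742.6 eq.
(a) Each mole of Na₂CO₃ supplies 2 eq, so 742.6 / 2 = 371.3 mol.
(a) Mass: 371.3 mol × 106 g/mol = 39,360 g.

(b) Volume: 211 m³ = 211,000 L.
(b) Alkalinity to neutralize: (144 − 105) = 39 mg/L as CaCO₃ × 211,000 L = 8229 g as CaCO₃.
(b) Equivalents of H⁺ required: 8229 ÷ 50 g/eq = 164.6 eq = 164.6 mol HCl.
(b) Mass of HCl: 164.6 × 36.5 = 6007 g.
(b) Mass of 30.4% solution: 6007 / 0.304 = 19,760 g.
(b) Volume: 19,760 g ÷ 1.11 g/mL = 17,800 mL.

(a) 39.4 kg; (b) 17.8 L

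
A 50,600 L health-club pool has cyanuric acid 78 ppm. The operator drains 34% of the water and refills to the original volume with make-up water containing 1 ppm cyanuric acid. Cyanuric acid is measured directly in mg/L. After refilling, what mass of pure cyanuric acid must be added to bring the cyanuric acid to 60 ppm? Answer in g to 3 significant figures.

414 g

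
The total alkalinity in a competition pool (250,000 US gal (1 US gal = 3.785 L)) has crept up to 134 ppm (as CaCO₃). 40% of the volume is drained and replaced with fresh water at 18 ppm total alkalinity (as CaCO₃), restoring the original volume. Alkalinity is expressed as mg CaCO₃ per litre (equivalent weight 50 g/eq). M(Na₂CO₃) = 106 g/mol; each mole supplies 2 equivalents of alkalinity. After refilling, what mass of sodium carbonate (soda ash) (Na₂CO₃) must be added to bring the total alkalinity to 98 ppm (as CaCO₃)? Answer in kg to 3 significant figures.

Volume: 250,000 US gal × 3.785 L/gal = 946,250 L.
After draining 40% and refilling: 134 × 0.60 + 18 × 0.40 = 87.6 ppm.
Deficit to target: 98 − 87.6 = 10.4 mg/L.
As CaCO₃: 10.4 mg/L × 946,250 L = 9841 g; ÷ 50 g/eq ÷ 2 = 98.41 mol Na₂CO₃.
Mass: 98.41 × 106 = 10,430 g.

10.4 kg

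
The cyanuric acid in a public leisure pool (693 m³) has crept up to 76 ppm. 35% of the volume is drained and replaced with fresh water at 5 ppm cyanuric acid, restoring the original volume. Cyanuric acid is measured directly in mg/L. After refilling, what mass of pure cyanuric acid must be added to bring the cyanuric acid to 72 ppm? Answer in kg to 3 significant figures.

14.4 kg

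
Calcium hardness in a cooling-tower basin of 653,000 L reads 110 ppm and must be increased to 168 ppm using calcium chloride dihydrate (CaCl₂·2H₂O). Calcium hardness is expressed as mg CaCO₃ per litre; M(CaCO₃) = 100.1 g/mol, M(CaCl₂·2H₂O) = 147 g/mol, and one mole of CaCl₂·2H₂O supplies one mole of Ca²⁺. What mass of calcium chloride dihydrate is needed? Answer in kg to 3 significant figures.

Hardness to add: (168 − 110) = 58 mg/L as CaCO₃ × 653,000 L = 37,870 g as CaCO₃.
Moles of Ca²⁺ (1 mol Ca²⁺ ≡ 1 mol CaCO₃): 37,870 / 100.1 g/mol = 378.4 mol.
Mass of CaCl₂·2H₂O: 378.4 × 147 = 55,620 g.

55.6 kg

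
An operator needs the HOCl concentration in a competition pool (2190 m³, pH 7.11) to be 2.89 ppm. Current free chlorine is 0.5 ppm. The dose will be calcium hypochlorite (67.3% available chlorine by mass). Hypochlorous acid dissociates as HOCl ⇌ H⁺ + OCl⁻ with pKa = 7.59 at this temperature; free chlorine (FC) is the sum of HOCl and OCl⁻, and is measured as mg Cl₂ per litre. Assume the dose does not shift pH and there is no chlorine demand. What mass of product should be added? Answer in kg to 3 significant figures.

Volume: 2190 m³ = 2,190,000 L.
[OCl⁻]/[HOCl] = 10^(pH − pKa) = 10^(7.11 − 7.59) = 0.3311; fraction as HOCl = 1/(1 + 0.3311) = 0.7512.
Free chlorine required for 2.89 ppm HOCl: 2.89 / 0.7512 = 3.847 ppm.
FC to add: 3.847 − 0.5 = 3.347 mg/L as Cl₂.
Cl₂ equivalent: 3.347 mg/L × 2,190,000 L = 7330 g.
Product at 67.3% available Cl: 7330 / 0.673 = 10,890 g.

10.9 kg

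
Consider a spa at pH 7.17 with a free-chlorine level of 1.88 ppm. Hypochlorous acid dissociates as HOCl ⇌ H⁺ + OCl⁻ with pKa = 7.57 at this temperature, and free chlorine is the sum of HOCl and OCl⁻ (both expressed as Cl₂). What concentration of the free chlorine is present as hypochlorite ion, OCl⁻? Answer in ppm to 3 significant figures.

0.535 ppm

[OCl⁻]/[HOCl] = 10^(pH − pKa) = 10^(7.17 − 7.57) = 10^-0.40 = 0.3981.
Fraction as HOCl = 1 / (1 + 0.3981) = 0.7153.
OCl⁻ = (1 − 0.7153) × 1.88 ppm = 0.5353 ppm.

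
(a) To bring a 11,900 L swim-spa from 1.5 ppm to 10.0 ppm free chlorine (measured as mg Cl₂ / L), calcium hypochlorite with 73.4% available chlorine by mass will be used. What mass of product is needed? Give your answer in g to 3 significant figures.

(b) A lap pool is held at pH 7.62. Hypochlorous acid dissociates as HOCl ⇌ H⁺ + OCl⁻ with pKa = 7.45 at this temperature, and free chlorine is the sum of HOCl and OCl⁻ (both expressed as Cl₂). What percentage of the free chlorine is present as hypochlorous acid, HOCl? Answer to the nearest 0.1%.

(a) 138 g; (b) 40.3%

(a) Chlorine deficit: 10.0 − 1.5 = 8.5 ppm = 8.5 mg/L as Cl₂.
(a) Cl₂ equivalent needed: 8.5 mg/L × 11,900 L = 101,200 mg = 101.2 g.
(a) Product at 73.4% available chlorine: 101.2 / 0.734 = 137.8 g.

(b) [OCl⁻]/[HOCl] = 10^(pH − pKa) = 10^(7.62 − 7.45) = 10^0.17 = 1.479.
(b) Fraction as HOCl = 1 / (1 + 1.479) = 0.4034.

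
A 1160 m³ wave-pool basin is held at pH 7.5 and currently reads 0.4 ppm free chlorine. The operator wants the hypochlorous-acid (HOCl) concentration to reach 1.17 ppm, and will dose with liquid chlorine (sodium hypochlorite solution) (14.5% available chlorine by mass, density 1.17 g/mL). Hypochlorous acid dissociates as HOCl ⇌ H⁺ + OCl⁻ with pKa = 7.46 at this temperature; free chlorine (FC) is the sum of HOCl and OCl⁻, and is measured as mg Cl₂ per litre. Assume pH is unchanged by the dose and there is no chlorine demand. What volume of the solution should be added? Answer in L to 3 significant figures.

Volume: 1160 m³ = 1,160,000 L.
[OCl⁻]/[HOCl] = 10^(pH − pKa) = 10^(7.5 − 7.46) = 1.096; fraction as HOCl = 1/(1 + 1.096) = 0.477.
Free chlorine required for 1.17 ppm HOCl: 1.17 / 0.477 = 2.453 ppm.
FC to add: 2.453 − 0.4 = 2.053 mg/L as Cl₂.
Cl₂ equivalent: 2.053 mg/L × 1,160,000 L = 2381 g.
Product at 14.5% available Cl: 2381 / 0.145 = 16,420 g.
Volume: 16,420 g ÷ 1.17 g/mL = 14,040 mL.

14.0 L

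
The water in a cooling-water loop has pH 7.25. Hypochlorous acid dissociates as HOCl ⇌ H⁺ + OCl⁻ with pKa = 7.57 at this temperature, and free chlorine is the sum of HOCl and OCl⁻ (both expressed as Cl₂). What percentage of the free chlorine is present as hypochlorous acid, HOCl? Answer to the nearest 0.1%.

[OCl⁻]/[HOCl] = 10^(pH − pKa) = 10^(7.25 − 7.57) = 10^-0.32 = 0.4786.
Fraction as HOCl = 1 / (1 + 0.4786) = 0.6763.

67.6%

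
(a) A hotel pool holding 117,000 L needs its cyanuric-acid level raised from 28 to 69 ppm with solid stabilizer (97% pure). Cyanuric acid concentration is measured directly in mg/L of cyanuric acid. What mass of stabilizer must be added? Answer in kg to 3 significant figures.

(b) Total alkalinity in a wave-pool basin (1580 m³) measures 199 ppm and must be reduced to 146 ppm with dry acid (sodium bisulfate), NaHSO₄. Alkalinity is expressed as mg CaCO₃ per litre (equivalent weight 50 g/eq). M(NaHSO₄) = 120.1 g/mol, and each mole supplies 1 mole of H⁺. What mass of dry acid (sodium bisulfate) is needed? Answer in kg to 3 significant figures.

(a) CYA to add: (69 − 28) = 41 mg/L × 117,000 L = 4797 g cyanuric acid.
(a) At 97% purity: 4797 / 0.97 = 4945 g product.

(b) Volume: 1580 m³ = 1,580,000 L.
(b) Alkalinity to neutralize: (199 − 146) = 53 mg/L as CaCO₃ × 1,580,000 L = 83,740 g as CaCO₃.
(b) Equivalents of H⁺ required: 83,740 ÷ 50 g/eq = 1675 eq = 1675 mol NaHSO₄.
(b) Mass of NaHSO₄: 1675 × 120.1 = 201,100 g.

(a) 4.95 kg; (b) 201 kg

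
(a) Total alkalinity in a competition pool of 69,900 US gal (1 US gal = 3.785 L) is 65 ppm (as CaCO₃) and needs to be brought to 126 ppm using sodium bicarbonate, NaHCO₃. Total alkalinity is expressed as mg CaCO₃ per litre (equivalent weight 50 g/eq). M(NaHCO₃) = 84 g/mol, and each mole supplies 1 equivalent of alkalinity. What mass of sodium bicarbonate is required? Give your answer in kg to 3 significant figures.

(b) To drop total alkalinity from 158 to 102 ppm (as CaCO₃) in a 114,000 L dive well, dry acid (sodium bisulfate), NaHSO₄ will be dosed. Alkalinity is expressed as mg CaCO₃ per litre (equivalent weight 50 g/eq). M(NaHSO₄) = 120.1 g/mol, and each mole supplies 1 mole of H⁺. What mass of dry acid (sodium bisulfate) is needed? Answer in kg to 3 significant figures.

(a) 27.1 kg; (b) 15.3 kg

(a) Volume: 69,900 US gal × 3.785 L/gal = 264,572 L.
(a) Alkalinity to add: (126 − 65) = 61 mg/L as CaCO₃ × 264,572 L = 16,140 g as CaCO₃.
(a) Equivalents: 16,140 g ÷ 50 g/eq = 322.8 eq.
(a) NaHCO₃ supplies 1 eq per mole → 322.8 mol.
(a) Mass: 322.8 mol × 84 g/mol = 27,110 g.

(b) Alkalinity to neutralize: (158 − 102) = 56 mg/L as CaCO₃ × 114,000 L = 6384 g as CaCO₃.
(b) Equivalents of H⁺ required: 6384 ÷ 50 g/eq = 127.7 eq = 127.7 mol NaHSO₄.
(b) Mass of NaHSO₄: 127.7 × 120.1 = 15,330 g.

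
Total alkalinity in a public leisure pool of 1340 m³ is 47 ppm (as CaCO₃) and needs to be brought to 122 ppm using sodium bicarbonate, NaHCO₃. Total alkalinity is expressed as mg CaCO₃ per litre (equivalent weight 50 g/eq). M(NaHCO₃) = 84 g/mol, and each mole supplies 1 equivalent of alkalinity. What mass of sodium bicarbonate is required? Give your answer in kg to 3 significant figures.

169 kg

Volume: 1340 m³ = 1,340,000 L.
Alkalinity to add: (122 − 47) = 75 mg/L as CaCO₃ × 1,340,000 L = 100,500 g as CaCO₃.
Equivalents: 100,500 g ÷ 50 g/eq = 2010 eq.
NaHCO₃ supplies 1 eq per mole → 2010 mol.
Mass: 2010 mol × 84 g/mol = 168,800 g.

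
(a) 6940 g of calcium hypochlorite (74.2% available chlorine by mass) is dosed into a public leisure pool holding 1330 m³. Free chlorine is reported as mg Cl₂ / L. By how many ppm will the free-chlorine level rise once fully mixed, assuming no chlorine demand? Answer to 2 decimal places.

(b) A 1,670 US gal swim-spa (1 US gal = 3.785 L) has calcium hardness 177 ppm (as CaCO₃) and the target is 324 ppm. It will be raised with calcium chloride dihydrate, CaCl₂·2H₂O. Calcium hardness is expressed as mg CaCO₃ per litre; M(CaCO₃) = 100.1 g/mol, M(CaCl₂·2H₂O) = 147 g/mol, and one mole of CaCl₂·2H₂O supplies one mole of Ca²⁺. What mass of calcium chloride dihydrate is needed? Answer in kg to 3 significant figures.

(a) Volume: 1330 m³ = 1,330,000 L.
(a) Available chlorine delivered: 6940 g × 0.742 = 5149 g as Cl₂.
(a) Concentration rise: 5149 g / 1,330,000 L = 3.872 mg/L = 3.87 ppm.

(b) Volume: 1,670 US gal × 3.785 L/gal = 6,321 L.
(b) Hardness to add: (324 − 177) = 147 mg/L as CaCO₃ × 6,321 L = 929.2 g as CaCO₃.
(b) Moles of Ca²⁺ (1 mol Ca²⁺ ≡ 1 mol CaCO₃): 929.2 / 100.1 g/mol = 9.283 mol.
(b) Mass of CaCl₂·2H₂O: 9.283 × 147 = 1365 g.

(a) 3.87 ppm; (b) 1.36 kg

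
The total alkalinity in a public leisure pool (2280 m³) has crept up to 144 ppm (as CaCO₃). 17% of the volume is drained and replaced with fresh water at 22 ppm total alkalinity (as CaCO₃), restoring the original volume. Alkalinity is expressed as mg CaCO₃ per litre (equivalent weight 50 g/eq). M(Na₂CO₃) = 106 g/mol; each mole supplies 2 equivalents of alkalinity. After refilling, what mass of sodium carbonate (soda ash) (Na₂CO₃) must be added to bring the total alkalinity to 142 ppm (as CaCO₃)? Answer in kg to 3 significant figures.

45.3 kg

Volume: 2280 m³ = 2,280,000 L.
After draining 17% and refilling: 144 × 0.83 + 22 × 0.17 = 123.26 ppm.
Deficit to target: 142 − 123.26 = 18.74 mg/L.
As CaCO₃: 18.74 mg/L × 2,280,000 L = 42,730 g; ÷ 50 g/eq ÷ 2 = 427.3 mol Na₂CO₃.
Mass: 427.3 × 106 = 45,290 g.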